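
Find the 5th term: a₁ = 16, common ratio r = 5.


aₙ = a₁·r^(n-1)
= 16×5^4
= 16×625
= 10000

a_5 = 10000


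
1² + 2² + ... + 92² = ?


n = 92
n(n+1)(2n+1)/6 = 92×93×185/6
= 1582860/6 = 263810

Σk² = 263810


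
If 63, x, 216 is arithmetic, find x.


AM = (63 + 216)/2 = 279/2 = 139.5

AM = 139.5


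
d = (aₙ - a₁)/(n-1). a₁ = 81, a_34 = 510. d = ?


d = (aₙ - a₁)/(n-1)
= (510 - 81)/(34-1)
= 429/33 = 13

d = 13


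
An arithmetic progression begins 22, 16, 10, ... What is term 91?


aₙ = a₁ + (n-1)d
= 22 + (91-1)×-6
= 22 - 540
= -518

a_91 = -518


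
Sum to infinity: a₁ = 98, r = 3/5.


S∞ = a₁/(1-r) = 98/(1 - 3/5)
= 98/(2/5)
= 245

S∞ = 245


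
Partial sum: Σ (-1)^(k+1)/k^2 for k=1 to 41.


S = 1 - 1/4 + 1/9 - 1/16 + 1/25 - 1/36 + 1/49 - 1/64 ± ...
= 0.8228
(Full series converges to +π²/12 ≈ +0.8225)

S_41 = 0.8228


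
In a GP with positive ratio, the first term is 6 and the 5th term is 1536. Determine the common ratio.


r^(n-1) = aₙ/a₁
r^4 = 1536/6 = 256
r = 256^(1/4)
= ±4; taking r > 0 gives r = 4

r = 4


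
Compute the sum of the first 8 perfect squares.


n = 8
n(n+1)(2n+1)/6 = 8×9×17/6
= 1224/6 = 204

Σk² = 204


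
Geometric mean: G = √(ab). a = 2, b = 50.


GM = √(2×50) = √100 = 10

GM = 10


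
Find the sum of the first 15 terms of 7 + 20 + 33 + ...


aₙ = 7 + (15-1)×13 = 189
Sₙ = n(a₁+aₙ)/2 = 15×(7+189)/2
= 15×196/2 = 1470

S_15 = 1470


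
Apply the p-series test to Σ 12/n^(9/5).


p-series test: Σ c/n^p converges if p > 1, diverges if p ≤ 1 (constant c > 0 doesn't affect convergence).
p = 9/5
9/5 > 1 → CONVERGES

Converges (p = 9/5 > 1)


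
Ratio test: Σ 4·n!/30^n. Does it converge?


aₙ = 4·n!/30^n
a_{n+1}/aₙ = (n+1)!/30^(n+1) × 30^n/n!  (constant 4 cancels)
= (n+1)/30
L = lim(n→∞) (n+1)/30 = ∞
L > 1 → series DIVERGES

Diverges (ratio test: L = ∞ > 1)


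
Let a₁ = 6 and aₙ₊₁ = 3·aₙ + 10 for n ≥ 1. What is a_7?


Computing step by step:
a_1 = 6
a_2 = 28
a_3 = 94
a_4 = 292
a_5 = 886
a_6 = 2668
a_7 = 8014


a_7 = 8014


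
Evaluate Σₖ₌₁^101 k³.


n(n+1)/2 = 101×102/2 = 5151
Σk³ = 5151² = 26532801

Σk³ = 26532801


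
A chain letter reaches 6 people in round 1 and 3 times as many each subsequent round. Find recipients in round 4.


aₙ = a₁·r^(n-1)
= 6×3^3
= 6×27
= 162

a_4 = 162


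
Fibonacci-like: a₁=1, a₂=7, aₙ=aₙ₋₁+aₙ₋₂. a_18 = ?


Computing iteratively: 1, 7, 8, 15, 23, 38, 61, 99, 160, 259, 419, 678, ...
a_18 = 12166

a_18 = 12166


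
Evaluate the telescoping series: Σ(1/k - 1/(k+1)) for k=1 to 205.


Telescoping: adjacent terms cancel.
= 1/1 - 1/206
= 1 - 1/206 = 205/206

Sum = 205/206


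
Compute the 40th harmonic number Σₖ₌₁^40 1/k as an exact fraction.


H_40 = 1/1 + 1/2 + 1/3 + ... + 1/40
= 2078178381193813/485721041551200
≈ 4.2785

H_40 = 2078178381193813/485721041551200 ≈ 4.2785


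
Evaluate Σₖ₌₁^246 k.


n(n+1)/2 = 246×247/2 = 60762/2 = 30381

Σk = 30381


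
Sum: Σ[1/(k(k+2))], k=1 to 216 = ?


1/(k(k+2)) = (1/2)·(1/k - 1/(k+2)) (partial fractions)
Telescoping: Σ = (1/2)·(1 + 1/2 - 1/217 - 1/218) = 17631/23653

Sum = 17631/23653


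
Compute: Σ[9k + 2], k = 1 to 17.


Σ(9k+2) = 9·Σk + 2·n
= 9·153 + 2·17
= 1377 + 34 = 1411

Σ = 1411


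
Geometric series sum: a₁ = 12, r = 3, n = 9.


Sₙ = 12×(3^9 - 1)/(3 - 1)
= 12×(19683 - 1)/2
= 12×19682/2
= 118092

S_9 = 118092


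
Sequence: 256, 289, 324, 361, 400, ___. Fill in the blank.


Pattern: perfect squares: n²
Terms: 256, 289, 324, 361, 400
Next term = 441

Next term = 441


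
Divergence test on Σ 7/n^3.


lim(n→∞) 7/n^3 = 0
lim aₙ = 0 → nth-term test is INCONCLUSIVE
(Need other tests; this is actually a convergent p-series with p=3 > 1)

Inconclusive (lim aₙ = 0; need another test)


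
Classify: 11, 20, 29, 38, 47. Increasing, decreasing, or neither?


Differences: 9, 9, 9, 9
All differences > 0 → strictly INCREASING

Monotonically increasing


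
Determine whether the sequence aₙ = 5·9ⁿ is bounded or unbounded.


aₙ = 5·9ⁿ → as n→∞, aₙ→∞ (since base 9 > 1)
No finite upper bound exists
The sequence is UNBOUNDED

Unbounded (aₙ → ∞ as n → ∞)


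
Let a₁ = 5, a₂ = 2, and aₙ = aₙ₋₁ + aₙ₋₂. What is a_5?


Computing iteratively: 5, 2, 7, 9, 16
a_5 = 16

a_5 = 16


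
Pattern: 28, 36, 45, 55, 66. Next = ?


Pattern: triangular numbers: n(n+1)/2
Terms: 28, 36, 45, 55, 66
Next term = 78

Next term = 78


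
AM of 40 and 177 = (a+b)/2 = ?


AM = (40 + 177)/2 = 217/2 = 108.5

AM = 108.5


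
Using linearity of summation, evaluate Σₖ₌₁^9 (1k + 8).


Σ(1k+8) = 1·Σk + 8·n
= 1·45 + 8·9
= 45 + 72 = 117

Σ = 117


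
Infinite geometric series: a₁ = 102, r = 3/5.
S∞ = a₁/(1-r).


S∞ = a₁/(1-r) = 102/(1 - 3/5)
= 102/(2/5)
= 255

S∞ = 255


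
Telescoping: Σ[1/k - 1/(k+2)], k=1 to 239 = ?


Telescoping with gap 2: two head and two tail terms survive.
= (1 + 1/2) - (1/240 + 1/241)
= 3/2 - 1/240 - 1/241 = 86279/57840

Sum = 86279/57840


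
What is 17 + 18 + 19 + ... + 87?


Σₖ₌17^87 k = Σₖ₌₁^87 k − Σₖ₌₁^16 k
= 87·88/2 − 16·17/2
= 3828 − 136 = 3692

Σk = 3692


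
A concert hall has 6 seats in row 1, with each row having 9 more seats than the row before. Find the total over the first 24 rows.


aₙ = 6 + (24-1)×9 = 213
Sₙ = n(a₁+aₙ)/2 = 24×(6+213)/2
= 24×219/2 = 2628

S_24 = 2628


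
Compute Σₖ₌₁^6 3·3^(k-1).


Sₙ = 3×(3^6 - 1)/(3 - 1)
= 3×(729 - 1)/2
= 3×728/2
= 1092

S_6 = 1092


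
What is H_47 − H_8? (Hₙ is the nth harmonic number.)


Σₖ₌9^47 1/k = 1/9 + 1/10 + 1/11 + ... + 1/47
= 761526744551583731543/442720643463713815200
≈ 1.7201

Sum = 761526744551583731543/442720643463713815200 ≈ 1.7201


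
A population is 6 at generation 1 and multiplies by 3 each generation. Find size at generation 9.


aₙ = a₁·r^(n-1)
= 6×3^8
= 6×6561
= 39366

a_9 = 39366


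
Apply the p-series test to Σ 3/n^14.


p-series test: Σ c/n^p converges if p > 1, diverges if p ≤ 1 (constant c > 0 doesn't affect convergence).
p = 14
14 > 1 → CONVERGES

Converges (p = 14 > 1)


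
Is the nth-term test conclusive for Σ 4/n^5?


lim(n→∞) 4/n^5 = 0
lim aₙ = 0 → nth-term test is INCONCLUSIVE
(Need other tests; this is actually a convergent p-series with p=5 > 1)

Inconclusive (lim aₙ = 0; need another test)


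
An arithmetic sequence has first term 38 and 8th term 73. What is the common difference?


d = (aₙ - a₁)/(n-1)
= (73 - 38)/(8-1)
= 35/7 = 5

d = 5


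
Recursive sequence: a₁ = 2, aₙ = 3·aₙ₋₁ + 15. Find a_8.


Computing step by step:
a_1 = 2
a_2 = 21
a_3 = 78
a_4 = 249
a_5 = 762
a_6 = 2301
a_7 = 6918
a_8 = 20769


a_8 = 20769


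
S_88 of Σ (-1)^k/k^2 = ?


S = -1 + 1/4 - 1/9 + 1/16 - 1/25 + 1/36 - 1/49 + 1/64 ± ...
= -0.8224
(Full series converges to -π²/12 ≈ -0.8225)

S_88 = -0.8224


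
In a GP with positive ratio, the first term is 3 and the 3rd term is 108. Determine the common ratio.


r^(n-1) = aₙ/a₁
r^2 = 108/3 = 36
r = 36^(1/2)
= ±6; taking r > 0 gives r = 6

r = 6


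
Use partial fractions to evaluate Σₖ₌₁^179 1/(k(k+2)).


1/(k(k+2)) = (1/2)·(1/k - 1/(k+2)) (partial fractions)
Telescoping: Σ = (1/2)·(1 + 1/2 - 1/180 - 1/181) = 48509/65160

Sum = 48509/65160


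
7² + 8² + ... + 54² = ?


Σₖ₌7^54 k² = Σₖ₌₁^54 k² − Σₖ₌₁^6 k²
= 54·55·109/6 − 6·7·13/6
= 53955 − 91 = 53864

Σk² = 53864


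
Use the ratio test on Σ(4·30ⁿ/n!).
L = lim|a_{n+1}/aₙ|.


aₙ = 4·30^n/n!
a_{n+1}/aₙ = 30^(n+1)/(n+1)! × n!/30^n  (constant 4 cancels)
= 30/(n+1)
L = lim(n→∞) 30/(n+1) = 0
L < 1 → series CONVERGES

Converges (ratio test: L = 0 < 1)


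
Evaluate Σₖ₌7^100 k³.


Σₖ₌7^100 k³ = [100·101/2]² − [6·7/2]²
= 25502500 − 441 = 25502059

Σk³ = 25502059


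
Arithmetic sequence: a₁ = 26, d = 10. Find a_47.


aₙ = a₁ + (n-1)d
= 26 + (47-1)×10
= 26 + 460
= 486

a_47 = 486


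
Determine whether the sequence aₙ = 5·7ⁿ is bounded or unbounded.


aₙ = 5·7ⁿ → as n→∞, aₙ→∞ (since base 7 > 1)
No finite upper bound exists
The sequence is UNBOUNDED

Unbounded (aₙ → ∞ as n → ∞)


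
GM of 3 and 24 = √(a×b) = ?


GM = √(3×24) = √72 = 8.4853

GM = 8.4853


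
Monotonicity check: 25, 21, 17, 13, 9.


Differences: -4, -4, -4, -4
All differences < 0 → strictly DECREASING

Monotonically decreasing


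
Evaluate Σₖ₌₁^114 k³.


n(n+1)/2 = 114×115/2 = 6555
Σk³ = 6555² = 42968025

Σk³ = 42968025


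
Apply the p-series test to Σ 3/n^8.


p-series test: Σ c/n^p converges if p > 1, diverges if p ≤ 1 (constant c > 0 doesn't affect convergence).
p = 8
8 > 1 → CONVERGES

Converges (p = 8 > 1)


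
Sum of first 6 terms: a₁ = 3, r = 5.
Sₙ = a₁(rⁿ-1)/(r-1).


Sₙ = 3×(5^6 - 1)/(5 - 1)
= 3×(15625 - 1)/4
= 3×15624/4
= 11718

S_6 = 11718


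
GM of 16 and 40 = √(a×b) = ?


GM = √(16×40) = √640 = 25.2982

GM = 25.2982


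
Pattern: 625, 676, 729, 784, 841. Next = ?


Pattern: perfect squares: n²
Terms: 625, 676, 729, 784, 841
Next term = 900

Next term = 900


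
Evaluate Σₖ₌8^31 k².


Σₖ₌8^31 k² = Σₖ₌₁^31 k² − Σₖ₌₁^7 k²
= 31·32·63/6 − 7·8·15/6
= 10416 − 140 = 10276

Σk² = 10276


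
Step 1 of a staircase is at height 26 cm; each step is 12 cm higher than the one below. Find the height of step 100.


aₙ = a₁ + (n-1)d
= 26 + (100-1)×12
= 26 + 1188
= 1214

a_100 = 1214


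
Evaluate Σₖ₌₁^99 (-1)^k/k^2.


S = -1 + 1/4 - 1/9 + 1/16 - 1/25 + 1/36 - 1/49 + 1/64 ± ...
= -0.8225
(Full series converges to -π²/12 ≈ -0.8225)

S_99 = -0.8225


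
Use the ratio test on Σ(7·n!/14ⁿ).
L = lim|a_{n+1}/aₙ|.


aₙ = 7·n!/14^n
a_{n+1}/aₙ = (n+1)!/14^(n+1) × 14^n/n!  (constant 7 cancels)
= (n+1)/14
L = lim(n→∞) (n+1)/14 = ∞
L > 1 → series DIVERGES

Diverges (ratio test: L = ∞ > 1)


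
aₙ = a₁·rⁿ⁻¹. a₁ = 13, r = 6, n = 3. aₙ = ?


aₙ = a₁·r^(n-1)
= 13×6^2
= 13×36
= 468

a_3 = 468


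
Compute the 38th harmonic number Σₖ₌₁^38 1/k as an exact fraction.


H_38 = 1/1 + 1/2 + 1/3 + ... + 1/38
= 2053580969474233/485721041551200
≈ 4.2279

H_38 = 2053580969474233/485721041551200 ≈ 4.2279


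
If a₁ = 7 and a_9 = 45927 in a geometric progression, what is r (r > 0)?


r^(n-1) = aₙ/a₁
r^8 = 45927/7 = 6561
r = 6561^(1/8)
= ±3; taking r > 0 gives r = 3

r = 3


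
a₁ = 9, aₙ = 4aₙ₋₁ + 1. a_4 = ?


Computing step by step:
a_1 = 9
a_2 = 37
a_3 = 149
a_4 = 597


a_4 = 597


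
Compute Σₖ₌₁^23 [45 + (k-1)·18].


aₙ = 45 + (23-1)×18 = 441
Sₙ = n(a₁+aₙ)/2 = 23×(45+441)/2
= 23×486/2 = 5589

S_23 = 5589


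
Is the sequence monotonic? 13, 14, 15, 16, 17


Differences: 1, 1, 1, 1
All differences > 0 → strictly INCREASING

Monotonically increasing


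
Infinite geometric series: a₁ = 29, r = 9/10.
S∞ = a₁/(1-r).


S∞ = a₁/(1-r) = 29/(1 - 9/10)
= 29/(1/10)
= 290

S∞ = 290


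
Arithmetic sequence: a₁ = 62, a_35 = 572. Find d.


d = (aₙ - a₁)/(n-1)
= (572 - 62)/(35-1)
= 510/34 = 15

d = 15


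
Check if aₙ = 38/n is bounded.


a₁ = 38, a₂ = 38/2, a₃ = 38/3, ...
0 < aₙ ≤ 38 for all n ≥ 1
Lower bound: 0, Upper bound: 38
The sequence IS bounded

Bounded (0 < aₙ ≤ 38)


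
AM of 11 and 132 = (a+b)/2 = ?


AM = (11 + 132)/2 = 143/2 = 71.5

AM = 71.5


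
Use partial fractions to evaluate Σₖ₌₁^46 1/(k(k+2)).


1/(k(k+2)) = (1/2)·(1/k - 1/(k+2)) (partial fractions)
Telescoping: Σ = (1/2)·(1 + 1/2 - 1/47 - 1/48) = 3289/4512

Sum = 3289/4512


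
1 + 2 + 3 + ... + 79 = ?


n(n+1)/2 = 79×80/2 = 6320/2 = 3160

Σk = 3160


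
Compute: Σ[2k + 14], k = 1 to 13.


Σ(2k+14) = 2·Σk + 14·n
= 2·91 + 14·13
= 182 + 182 = 364

Σ = 364


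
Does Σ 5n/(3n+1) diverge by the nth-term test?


lim(n→∞) 5n/(3n+1) = 5/3 = 5/3  (divide numerator and denominator by n)
lim aₙ = 5/3 ≠ 0 → series DIVERGES

Diverges (lim aₙ = 5/3 ≠ 0)


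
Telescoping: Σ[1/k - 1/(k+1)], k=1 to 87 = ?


Telescoping: adjacent terms cancel.
= 1/1 - 1/88
= 1 - 1/88 = 87/88

Sum = 87/88


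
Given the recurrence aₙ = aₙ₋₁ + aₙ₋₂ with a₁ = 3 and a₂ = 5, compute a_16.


Computing iteratively: 3, 5, 8, 13, 21, 34, 55, 89, 144, 233, 377, 610, ...
a_16 = 4181

a_16 = 4181


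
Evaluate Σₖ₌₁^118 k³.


n(n+1)/2 = 118×119/2 = 7021
Σk³ = 7021² = 49294441

Σk³ = 49294441


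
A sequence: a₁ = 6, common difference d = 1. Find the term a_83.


aₙ = a₁ + (n-1)d
= 6 + (83-1)×1
= 6 + 82
= 88

a_83 = 88


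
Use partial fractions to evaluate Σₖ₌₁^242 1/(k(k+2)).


1/(k(k+2)) = (1/2)·(1/k - 1/(k+2)) (partial fractions)
Telescoping: Σ = (1/2)·(1 + 1/2 - 1/243 - 1/244) = 88451/118584

Sum = 88451/118584


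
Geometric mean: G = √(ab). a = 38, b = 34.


GM = √(38×34) = √1292 = 35.9444

GM = 35.9444


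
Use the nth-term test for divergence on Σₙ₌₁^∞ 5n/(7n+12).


lim(n→∞) 5n/(7n+12) = 5/7 = 5/7  (divide numerator and denominator by n)
lim aₙ = 5/7 ≠ 0 → series DIVERGES

Diverges (lim aₙ = 5/7 ≠ 0)


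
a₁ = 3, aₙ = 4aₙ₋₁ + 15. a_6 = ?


Computing step by step:
a_1 = 3
a_2 = 27
a_3 = 123
a_4 = 507
a_5 = 2043
a_6 = 8187


a_6 = 8187


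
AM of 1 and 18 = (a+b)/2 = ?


AM = (1 + 18)/2 = 19/2 = 9.5

AM = 9.5


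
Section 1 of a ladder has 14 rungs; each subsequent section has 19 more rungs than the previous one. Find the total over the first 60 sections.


aₙ = 14 + (60-1)×19 = 1135
Sₙ = n(a₁+aₙ)/2 = 60×(14+1135)/2
= 60×1149/2 = 34470

S_60 = 34470


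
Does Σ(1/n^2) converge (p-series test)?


p-series test: Σ c/n^p converges if p > 1, diverges if p ≤ 1 (constant c > 0 doesn't affect convergence).
p = 2
2 > 1 → CONVERGES

Converges (p = 2 > 1)


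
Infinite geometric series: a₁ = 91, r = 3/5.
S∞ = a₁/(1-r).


S∞ = a₁/(1-r) = 91/(1 - 3/5)
= 91/(2/5)
= 455/2

S∞ = 455/2


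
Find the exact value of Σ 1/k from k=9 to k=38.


Σₖ₌9^38 1/k = 1/9 + 1/10 + 1/11 + ... + 1/38
= 104780081036899/69388720221600
≈ 1.51

Sum = 104780081036899/69388720221600 ≈ 1.51


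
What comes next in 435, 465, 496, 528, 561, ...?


Pattern: triangular numbers: n(n+1)/2
Terms: 435, 465, 496, 528, 561
Next term = 595

Next term = 595


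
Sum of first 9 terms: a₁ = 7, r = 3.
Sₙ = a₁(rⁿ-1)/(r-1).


Sₙ = 7×(3^9 - 1)/(3 - 1)
= 7×(19683 - 1)/2
= 7×19682/2
= 68887

S_9 = 68887


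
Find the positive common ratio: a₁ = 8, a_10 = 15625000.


r^(n-1) = aₙ/a₁
r^9 = 15625000/8 = 1953125
r = 1953125^(1/9)
= 5

r = 5


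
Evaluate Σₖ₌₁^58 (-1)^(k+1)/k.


S = 1 - 1/2 + 1/3 - 1/4 + 1/5 - 1/6 + 1/7 - 1/8 ± ...
= 0.6846
(Full series converges to +ln(2) ≈ +0.6931)

S_58 = 0.6846


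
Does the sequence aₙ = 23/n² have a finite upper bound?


a₁ = 23, a₂ = 23/4, a₃ = 23/9, ...
0 < aₙ ≤ 23 for all n ≥ 1
The sequence IS bounded

Bounded (0 < aₙ ≤ 23)


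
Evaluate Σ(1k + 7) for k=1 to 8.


Σ(1k+7) = 1·Σk + 7·n
= 1·36 + 7·8
= 36 + 56 = 92

Σ = 92


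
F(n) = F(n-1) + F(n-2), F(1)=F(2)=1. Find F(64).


Fibonacci sequence: 1, 1, 2, 3, 5, 8, 13, 21, 34, 55, 89, ...
F(64) = 10610209857723

F(64) = 10610209857723


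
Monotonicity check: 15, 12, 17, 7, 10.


Differences: -3, 5, -10, 3
Difference at position 2 is +5 (> 0) but position 1 is -3 (< 0) — sequence both rises and falls
→ NOT monotonic

Not monotonic


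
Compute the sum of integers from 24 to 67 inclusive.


Σₖ₌24^67 k = Σₖ₌₁^67 k − Σₖ₌₁^23 k
= 67·68/2 − 23·24/2
= 2278 − 276 = 2002

Σk = 2002


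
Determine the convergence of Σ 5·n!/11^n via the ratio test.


aₙ = 5·n!/11^n
a_{n+1}/aₙ = (n+1)!/11^(n+1) × 11^n/n!  (constant 5 cancels)
= (n+1)/11
L = lim(n→∞) (n+1)/11 = ∞
L > 1 → series DIVERGES

Diverges (ratio test: L = ∞ > 1)


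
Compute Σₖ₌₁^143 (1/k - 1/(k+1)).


Telescoping: adjacent terms cancel.
= 1/1 - 1/144
= 1 - 1/144 = 143/144

Sum = 143/144


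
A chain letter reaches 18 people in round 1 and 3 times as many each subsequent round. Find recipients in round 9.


aₙ = a₁·r^(n-1)
= 18×3^8
= 18×6561
= 118098

a_9 = 118098


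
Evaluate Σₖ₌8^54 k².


Σₖ₌8^54 k² = Σₖ₌₁^54 k² − Σₖ₌₁^7 k²
= 54·55·109/6 − 7·8·15/6
= 53955 − 140 = 53815

Σk² = 53815


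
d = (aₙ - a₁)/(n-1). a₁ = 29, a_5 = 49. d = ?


d = (aₙ - a₁)/(n-1)
= (49 - 29)/(5-1)
= 20/4 = 5

d = 5


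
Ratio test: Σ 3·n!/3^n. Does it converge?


aₙ = 3·n!/3^n
a_{n+1}/aₙ = (n+1)!/3^(n+1) × 3^n/n!  (constant 3 cancels)
= (n+1)/3
L = lim(n→∞) (n+1)/3 = ∞
L > 1 → series DIVERGES

Diverges (ratio test: L = ∞ > 1)


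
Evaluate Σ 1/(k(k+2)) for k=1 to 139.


1/(k(k+2)) = (1/2)·(1/k - 1/(k+2)) (partial fractions)
Telescoping: Σ = (1/2)·(1 + 1/2 - 1/140 - 1/141) = 29329/39480

Sum = 29329/39480


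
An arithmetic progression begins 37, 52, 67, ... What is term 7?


aₙ = a₁ + (n-1)d
= 37 + (7-1)×15
= 37 + 90
= 127

a_7 = 127


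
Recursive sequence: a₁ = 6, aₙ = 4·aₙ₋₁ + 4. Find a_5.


Computing step by step:
a_1 = 6
a_2 = 28
a_3 = 116
a_4 = 468
a_5 = 1876


a_5 = 1876


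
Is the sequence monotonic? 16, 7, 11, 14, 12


Differences: -9, 4, 3, -2
Difference at position 2 is +4 (> 0) but position 1 is -9 (< 0) — sequence both rises and falls
→ NOT monotonic

Not monotonic


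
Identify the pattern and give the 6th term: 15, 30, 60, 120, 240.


Pattern: geometric (r=2)
Terms: 15, 30, 60, 120, 240
Next term = 480

Next term = 480


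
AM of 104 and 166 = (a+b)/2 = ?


AM = (104 + 166)/2 = 270/2 = 135

AM = 135


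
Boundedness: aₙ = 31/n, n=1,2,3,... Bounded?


a₁ = 31, a₂ = 31/2, a₃ = 31/3, ...
0 < aₙ ≤ 31 for all n ≥ 1
Lower bound: 0, Upper bound: 31
The sequence IS bounded

Bounded (0 < aₙ ≤ 31)


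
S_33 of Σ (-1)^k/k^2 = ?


S = -1 + 1/4 - 1/9 + 1/16 - 1/25 + 1/36 - 1/49 + 1/64 ± ...
= -0.8229
(Full series converges to -π²/12 ≈ -0.8225)

S_33 = -0.8229


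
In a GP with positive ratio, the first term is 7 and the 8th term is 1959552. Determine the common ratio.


r^(n-1) = aₙ/a₁
r^7 = 1959552/7 = 279936
r = 279936^(1/7)
= 6

r = 6


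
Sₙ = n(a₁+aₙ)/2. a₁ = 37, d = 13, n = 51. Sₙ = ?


aₙ = 37 + (51-1)×13 = 687
Sₙ = n(a₁+aₙ)/2 = 51×(37+687)/2
= 51×724/2 = 18462

S_51 = 18462


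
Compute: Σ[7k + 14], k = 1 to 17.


Σ(7k+14) = 7·Σk + 14·n
= 7·153 + 14·17
= 1071 + 238 = 1309

Σ = 1309


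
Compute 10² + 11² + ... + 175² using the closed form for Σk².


Σₖ₌10^175 k² = Σₖ₌₁^175 k² − Σₖ₌₁^9 k²
= 175·176·351/6 − 9·10·19/6
= 1801800 − 285 = 1801515

Σk² = 1801515


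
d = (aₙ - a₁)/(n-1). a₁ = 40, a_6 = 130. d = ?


d = (aₙ - a₁)/(n-1)
= (130 - 40)/(6-1)
= 90/5 = 18

d = 18


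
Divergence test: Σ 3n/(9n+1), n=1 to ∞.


lim(n→∞) 3n/(9n+1) = 3/9 = 1/3  (divide numerator and denominator by n)
lim aₙ = 1/3 ≠ 0 → series DIVERGES

Diverges (lim aₙ = 1/3 ≠ 0)


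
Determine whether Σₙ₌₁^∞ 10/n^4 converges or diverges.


p-series test: Σ c/n^p converges if p > 1, diverges if p ≤ 1 (constant c > 0 doesn't affect convergence).
p = 4
4 > 1 → CONVERGES

Converges (p = 4 > 1)


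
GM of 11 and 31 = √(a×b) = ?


GM = √(11×31) = √341 = 18.4662

GM = 18.4662


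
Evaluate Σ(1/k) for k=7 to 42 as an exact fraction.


Σₖ₌7^42 1/k = 1/7 + 1/8 + 1/9 + ... + 1/42
= 5339216043075299/2844937529085600
≈ 1.8767

Sum = 5339216043075299/2844937529085600 ≈ 1.8767


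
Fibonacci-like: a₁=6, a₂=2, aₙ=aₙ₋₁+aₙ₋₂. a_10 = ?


Computing iteratively: 6, 2, 8, 10, 18, 28, 46, 74, 120, 194
a_10 = 194

a_10 = 194


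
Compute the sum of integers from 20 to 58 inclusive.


Σₖ₌20^58 k = Σₖ₌₁^58 k − Σₖ₌₁^19 k
= 58·59/2 − 19·20/2
= 1711 − 190 = 1521

Σk = 1521


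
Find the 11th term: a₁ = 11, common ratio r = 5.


aₙ = a₁·r^(n-1)
= 11×5^10
= 11×9765625
= 107421875

a_11 = 107421875


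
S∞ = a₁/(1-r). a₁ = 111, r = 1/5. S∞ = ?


S∞ = a₁/(1-r) = 111/(1 - 1/5)
= 111/(4/5)
= 555/4

S∞ = 555/4


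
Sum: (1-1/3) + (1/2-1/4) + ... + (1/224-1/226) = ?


Telescoping with gap 2: two head and two tail terms survive.
= (1 + 1/2) - (1/225 + 1/226)
= 3/2 - 1/225 - 1/226 = 37912/25425

Sum = 37912/25425


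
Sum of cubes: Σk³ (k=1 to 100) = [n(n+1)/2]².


n(n+1)/2 = 100×101/2 = 5050
Σk³ = 5050² = 25502500

Σk³ = 25502500


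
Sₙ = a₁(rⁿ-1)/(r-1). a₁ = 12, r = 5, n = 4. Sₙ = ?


Sₙ = 12×(5^4 - 1)/(5 - 1)
= 12×(625 - 1)/4
= 12×624/4
= 1872

S_4 = 1872


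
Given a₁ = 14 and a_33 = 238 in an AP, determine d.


d = (aₙ - a₁)/(n-1)
= (238 - 14)/(33-1)
= 224/32 = 7

d = 7


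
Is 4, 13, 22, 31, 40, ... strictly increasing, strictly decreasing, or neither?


Differences: 9, 9, 9, 9
All differences > 0 → strictly INCREASING

Monotonically increasing


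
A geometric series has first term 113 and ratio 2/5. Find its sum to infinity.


S∞ = a₁/(1-r) = 113/(1 - 2/5)
= 113/(3/5)
= 565/3

S∞ = 565/3


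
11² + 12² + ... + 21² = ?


Σₖ₌11^21 k² = Σₖ₌₁^21 k² − Σₖ₌₁^10 k²
= 21·22·43/6 − 10·11·21/6
= 3311 − 385 = 2926

Σk² = 2926


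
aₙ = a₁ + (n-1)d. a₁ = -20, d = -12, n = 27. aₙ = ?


aₙ = a₁ + (n-1)d
= -20 + (27-1)×-12
= -20 - 312
= -332

a_27 = -332


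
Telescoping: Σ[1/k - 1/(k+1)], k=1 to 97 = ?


Telescoping: adjacent terms cancel.
= 1/1 - 1/98
= 1 - 1/98 = 97/98

Sum = 97/98


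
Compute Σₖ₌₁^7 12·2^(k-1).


Sₙ = 12×(2^7 - 1)/(2 - 1)
= 12×(128 - 1)/1
= 12×127/1
= 1524

S_7 = 1524


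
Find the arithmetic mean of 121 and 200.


AM = (121 + 200)/2 = 321/2 = 160.5

AM = 160.5


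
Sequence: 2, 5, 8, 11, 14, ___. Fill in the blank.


Pattern: arithmetic (d=3)
Terms: 2, 5, 8, 11, 14
Next term = 17

Next term = 17


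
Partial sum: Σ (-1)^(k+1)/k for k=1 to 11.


S = 1 - 1/2 + 1/3 - 1/4 + 1/5 - 1/6 + 1/7 - 1/8 ± ...
= 0.7365
(Full series converges to +ln(2) ≈ +0.6931)

S_11 = 0.7365


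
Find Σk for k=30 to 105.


Σₖ₌30^105 k = Σₖ₌₁^105 k − Σₖ₌₁^29 k
= 105·106/2 − 29·30/2
= 5565 − 435 = 5130

Σk = 5130


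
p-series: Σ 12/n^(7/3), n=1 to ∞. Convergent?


p-series test: Σ c/n^p converges if p > 1, diverges if p ≤ 1 (constant c > 0 doesn't affect convergence).
p = 7/3
7/3 > 1 → CONVERGES

Converges (p = 7/3 > 1)


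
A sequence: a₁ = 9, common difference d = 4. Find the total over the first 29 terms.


aₙ = 9 + (29-1)×4 = 121
Sₙ = n(a₁+aₙ)/2 = 29×(9+121)/2
= 29×130/2 = 1885

S_29 = 1885


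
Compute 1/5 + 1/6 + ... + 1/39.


Σₖ₌5^39 1/k = 1/5 + 1/6 + 1/7 + ... + 1/39
= 1054116518590033/485721041551200
≈ 2.1702

Sum = 1054116518590033/485721041551200 ≈ 2.1702


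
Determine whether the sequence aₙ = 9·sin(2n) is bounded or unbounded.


For all n, -1 ≤ sin(2n) ≤ 1, so -9 ≤ 9·sin(2n) ≤ 9
Lower bound: -9, Upper bound: 9
The sequence IS bounded

Bounded (-9 ≤ aₙ ≤ 9)


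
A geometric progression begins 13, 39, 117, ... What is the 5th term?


aₙ = a₁·r^(n-1)
= 13×3^4
= 13×81
= 1053

a_5 = 1053


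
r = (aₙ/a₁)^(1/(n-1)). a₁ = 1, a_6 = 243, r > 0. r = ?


r^(n-1) = aₙ/a₁
r^5 = 243/1 = 243
r = 243^(1/5)
= 3

r = 3


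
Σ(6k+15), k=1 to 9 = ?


Σ(6k+15) = 6·Σk + 15·n
= 6·45 + 15·9
= 270 + 135 = 405

Σ = 405


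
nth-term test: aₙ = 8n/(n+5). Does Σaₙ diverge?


lim(n→∞) 8n/(n+5) = 8/1 = 8  (divide numerator and denominator by n)
lim aₙ = 8 ≠ 0 → series DIVERGES

Diverges (lim aₙ = 8 ≠ 0)


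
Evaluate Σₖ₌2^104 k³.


Σₖ₌2^104 k³ = [104·105/2]² − [1·2/2]²
= 29811600 − 1 = 29811599

Σk³ = 29811599


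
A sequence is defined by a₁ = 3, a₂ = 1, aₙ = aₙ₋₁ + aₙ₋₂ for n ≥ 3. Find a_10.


Computing iteratively: 3, 1, 4, 5, 9, 14, 23, 37, 60, 97
a_10 = 97

a_10 = 97


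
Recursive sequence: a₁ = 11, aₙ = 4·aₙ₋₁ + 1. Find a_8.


Computing step by step:
a_1 = 11
a_2 = 45
a_3 = 181
a_4 = 725
a_5 = 2901
a_6 = 11605
a_7 = 46421
a_8 = 185685


a_8 = 185685


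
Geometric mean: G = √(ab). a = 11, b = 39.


GM = √(11×39) = √429 = 20.7123

GM = 20.7123


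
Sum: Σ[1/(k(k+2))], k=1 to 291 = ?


1/(k(k+2)) = (1/2)·(1/k - 1/(k+2)) (partial fractions)
Telescoping: Σ = (1/2)·(1 + 1/2 - 1/292 - 1/293) = 127749/171112

Sum = 127749/171112


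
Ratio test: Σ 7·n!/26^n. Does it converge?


aₙ = 7·n!/26^n
a_{n+1}/aₙ = (n+1)!/26^(n+1) × 26^n/n!  (constant 7 cancels)
= (n+1)/26
L = lim(n→∞) (n+1)/26 = ∞
L > 1 → series DIVERGES

Diverges (ratio test: L = ∞ > 1)


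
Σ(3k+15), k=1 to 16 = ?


Σ(3k+15) = 3·Σk + 15·n
= 3·136 + 15·16
= 408 + 240 = 648

Σ = 648


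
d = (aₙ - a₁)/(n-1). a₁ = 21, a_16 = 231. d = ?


d = (aₙ - a₁)/(n-1)
= (231 - 21)/(16-1)
= 210/15 = 14

d = 14


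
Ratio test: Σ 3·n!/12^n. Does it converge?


aₙ = 3·n!/12^n
a_{n+1}/aₙ = (n+1)!/12^(n+1) × 12^n/n!  (constant 3 cancels)
= (n+1)/12
L = lim(n→∞) (n+1)/12 = ∞
L > 1 → series DIVERGES

Diverges (ratio test: L = ∞ > 1)


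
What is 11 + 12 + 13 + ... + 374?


Σₖ₌11^374 k = Σₖ₌₁^374 k − Σₖ₌₁^10 k
= 374·375/2 − 10·11/2
= 70125 − 55 = 70070

Σk = 70070


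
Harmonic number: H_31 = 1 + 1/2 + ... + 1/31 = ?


H_31 = 1/1 + 1/2 + 1/3 + ... + 1/31
= 290774257297357/72201776446800
≈ 4.0272

H_31 = 290774257297357/72201776446800 ≈ 4.0272


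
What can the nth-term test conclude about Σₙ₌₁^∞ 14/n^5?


lim(n→∞) 14/n^5 = 0
lim aₙ = 0 → nth-term test is INCONCLUSIVE
(Need other tests; this is actually a convergent p-series with p=5 > 1)

Inconclusive (lim aₙ = 0; need another test)


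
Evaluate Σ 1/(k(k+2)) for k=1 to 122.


1/(k(k+2)) = (1/2)·(1/k - 1/(k+2)) (partial fractions)
Telescoping: Σ = (1/2)·(1 + 1/2 - 1/123 - 1/124) = 22631/30504

Sum = 22631/30504


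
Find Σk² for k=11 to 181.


Σₖ₌11^181 k² = Σₖ₌₁^181 k² − Σₖ₌₁^10 k²
= 181·182·363/6 − 10·11·21/6
= 1992991 − 385 = 1992606

Σk² = 1992606


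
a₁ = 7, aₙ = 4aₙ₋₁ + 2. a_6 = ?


Computing step by step:
a_1 = 7
a_2 = 30
a_3 = 122
a_4 = 490
a_5 = 1962
a_6 = 7850


a_6 = 7850


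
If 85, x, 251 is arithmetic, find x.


AM = (85 + 251)/2 = 336/2 = 168

AM = 168


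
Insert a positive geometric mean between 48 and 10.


GM = √(48×10) = √480 = 21.9089

GM = 21.9089


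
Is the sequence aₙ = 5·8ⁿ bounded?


aₙ = 5·8ⁿ → as n→∞, aₙ→∞ (since base 8 > 1)
No finite upper bound exists
The sequence is UNBOUNDED

Unbounded (aₙ → ∞ as n → ∞)


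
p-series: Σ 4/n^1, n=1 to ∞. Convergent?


p-series test: Σ c/n^p converges if p > 1, diverges if p ≤ 1 (constant c > 0 doesn't affect convergence).
p = 1
1 ≤ 1 → DIVERGES

Diverges (p = 1 ≤ 1)


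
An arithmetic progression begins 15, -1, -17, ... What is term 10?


aₙ = a₁ + (n-1)d
= 15 + (10-1)×-16
= 15 - 144
= -129

a_10 = -129


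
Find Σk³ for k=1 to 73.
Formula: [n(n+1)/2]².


n(n+1)/2 = 73×74/2 = 2701
Σk³ = 2701² = 7295401

Σk³ = 7295401


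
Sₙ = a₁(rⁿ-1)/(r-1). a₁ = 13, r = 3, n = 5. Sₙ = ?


Sₙ = 13×(3^5 - 1)/(3 - 1)
= 13×(243 - 1)/2
= 13×242/2
= 1573

S_5 = 1573


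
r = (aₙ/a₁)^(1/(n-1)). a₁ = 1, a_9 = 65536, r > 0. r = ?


r^(n-1) = aₙ/a₁
r^8 = 65536/1 = 65536
r = 65536^(1/8)
= ±4; taking r > 0 gives r = 4

r = 4


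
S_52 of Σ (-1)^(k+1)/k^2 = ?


S = 1 - 1/4 + 1/9 - 1/16 + 1/25 - 1/36 + 1/49 - 1/64 ± ...
= 0.8223
(Full series converges to +π²/12 ≈ +0.8225)

S_52 = 0.8223


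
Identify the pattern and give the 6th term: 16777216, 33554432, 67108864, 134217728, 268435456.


Pattern: powers of 2: 2ⁿ
Terms: 16777216, 33554432, 67108864, 134217728, 268435456
Next term = 536870912

Next term = 536870912


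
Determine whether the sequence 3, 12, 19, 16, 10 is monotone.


Differences: 9, 7, -3, -6
Difference at position 1 is +9 (> 0) but position 3 is -3 (< 0) — sequence both rises and falls
→ NOT monotonic

Not monotonic


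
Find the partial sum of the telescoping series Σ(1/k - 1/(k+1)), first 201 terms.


Telescoping: adjacent terms cancel.
= 1/1 - 1/202
= 1 - 1/202 = 201/202

Sum = 201/202


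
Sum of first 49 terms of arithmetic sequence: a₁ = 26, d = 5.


aₙ = 26 + (49-1)×5 = 266
Sₙ = n(a₁+aₙ)/2 = 49×(26+266)/2
= 49×292/2 = 7154

S_49 = 7154


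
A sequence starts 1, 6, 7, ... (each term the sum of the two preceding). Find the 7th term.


Computing iteratively: 1, 6, 7, 13, 20, 33, 53
a_7 = 53

a_7 = 53


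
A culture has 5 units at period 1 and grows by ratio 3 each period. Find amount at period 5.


aₙ = a₁·r^(n-1)
= 5×3^4
= 5×81
= 405

a_5 = 405


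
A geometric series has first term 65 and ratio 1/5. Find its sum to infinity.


S∞ = a₁/(1-r) = 65/(1 - 1/5)
= 65/(4/5)
= 325/4

S∞ = 325/4


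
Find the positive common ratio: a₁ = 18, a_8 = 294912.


r^(n-1) = aₙ/a₁
r^7 = 294912/18 = 16384
r = 16384^(1/7)
= 4

r = 4


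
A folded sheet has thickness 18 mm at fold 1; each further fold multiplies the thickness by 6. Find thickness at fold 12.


aₙ = a₁·r^(n-1)
= 18×6^11
= 18×362797056
= 6530347008

a_12 = 6530347008


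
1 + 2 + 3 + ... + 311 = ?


n(n+1)/2 = 311×312/2 = 97032/2 = 48516

Σk = 48516


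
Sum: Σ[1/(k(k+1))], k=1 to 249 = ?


1/(k(k+1)) = 1/k - 1/(k+1) (partial fractions)
Telescoping: Σ = 1 - 1/250 = 249/250

Sum = 249/250


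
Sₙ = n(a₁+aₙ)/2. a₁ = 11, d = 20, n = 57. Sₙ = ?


aₙ = 11 + (57-1)×20 = 1131
Sₙ = n(a₁+aₙ)/2 = 57×(11+1131)/2
= 57×1142/2 = 32547

S_57 = 32547


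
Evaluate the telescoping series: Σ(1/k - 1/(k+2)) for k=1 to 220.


Telescoping with gap 2: two head and two tail terms survive.
= (1 + 1/2) - (1/221 + 1/222)
= 3/2 - 1/221 - 1/222 = 36575/24531

Sum = 36575/24531


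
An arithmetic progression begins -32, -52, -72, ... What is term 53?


aₙ = a₁ + (n-1)d
= -32 + (53-1)×-20
= -32 - 1040
= -1072

a_53 = -1072


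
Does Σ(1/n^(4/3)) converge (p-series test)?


p-series test: Σ c/n^p converges if p > 1, diverges if p ≤ 1 (constant c > 0 doesn't affect convergence).
p = 4/3
4/3 > 1 → CONVERGES

Converges (p = 4/3 > 1)


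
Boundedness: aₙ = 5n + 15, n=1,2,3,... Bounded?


aₙ = 5n + 15 → as n→∞, aₙ→∞
No finite upper bound exists
The sequence is UNBOUNDED

Unbounded (aₙ → ∞ as n → ∞)


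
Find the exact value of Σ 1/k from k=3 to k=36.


Σₖ₌3^36 1/k = 1/3 + 1/4 + 1/5 + ... + 1/36
= 35110531858309/13127595717600
≈ 2.6746

Sum = 35110531858309/13127595717600 ≈ 2.6746


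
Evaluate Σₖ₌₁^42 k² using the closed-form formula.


n = 42
n(n+1)(2n+1)/6 = 42×43×85/6
= 153510/6 = 25585

Σk² = 25585


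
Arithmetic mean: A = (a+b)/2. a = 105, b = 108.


AM = (105 + 108)/2 = 213/2 = 106.5

AM = 106.5


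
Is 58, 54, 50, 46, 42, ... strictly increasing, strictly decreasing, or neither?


Differences: -4, -4, -4, -4
All differences < 0 → strictly DECREASING

Monotonically decreasing


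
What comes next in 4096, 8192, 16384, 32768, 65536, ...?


Pattern: powers of 2: 2ⁿ
Terms: 4096, 8192, 16384, 32768, 65536
Next term = 131072

Next term = 131072


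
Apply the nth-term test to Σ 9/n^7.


lim(n→∞) 9/n^7 = 0
lim aₙ = 0 → nth-term test is INCONCLUSIVE
(Need other tests; this is actually a convergent p-series with p=7 > 1)

Inconclusive (lim aₙ = 0; need another test)


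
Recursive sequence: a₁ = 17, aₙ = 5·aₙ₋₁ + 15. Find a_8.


Computing step by step:
a_1 = 17
a_2 = 100
a_3 = 515
a_4 = 2590
a_5 = 12965
a_6 = 64840
a_7 = 324215
a_8 = 1621090


a_8 = 1621090


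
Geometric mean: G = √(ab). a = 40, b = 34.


GM = √(40×34) = √1360 = 36.8782

GM = 36.8782


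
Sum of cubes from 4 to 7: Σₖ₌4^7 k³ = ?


Σₖ₌4^7 k³ = [7·8/2]² − [3·4/2]²
= 784 − 36 = 748

Σk³ = 748


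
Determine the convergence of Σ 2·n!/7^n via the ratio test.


aₙ = 2·n!/7^n
a_{n+1}/aₙ = (n+1)!/7^(n+1) × 7^n/n!  (constant 2 cancels)
= (n+1)/7
L = lim(n→∞) (n+1)/7 = ∞
L > 1 → series DIVERGES

Diverges (ratio test: L = ∞ > 1)


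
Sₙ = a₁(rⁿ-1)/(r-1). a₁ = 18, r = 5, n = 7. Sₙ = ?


Sₙ = 18×(5^7 - 1)/(5 - 1)
= 18×(78125 - 1)/4
= 18×78124/4
= 351558

S_7 = 351558


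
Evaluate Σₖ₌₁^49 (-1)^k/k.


S = -1 + 1/2 - 1/3 + 1/4 - 1/5 + 1/6 - 1/7 + 1/8 ± ...
= -0.7032
(Full series converges to -ln(2) ≈ -0.6931)

S_49 = -0.7032


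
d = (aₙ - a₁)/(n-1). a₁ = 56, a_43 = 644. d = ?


d = (aₙ - a₁)/(n-1)
= (644 - 56)/(43-1)
= 588/42 = 14

d = 14


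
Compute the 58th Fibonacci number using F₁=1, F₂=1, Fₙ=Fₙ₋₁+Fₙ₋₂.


Fibonacci sequence: 1, 1, 2, 3, 5, 8, 13, 21, 34, 55, 89, ...
F(58) = 591286729879

F(58) = 591286729879


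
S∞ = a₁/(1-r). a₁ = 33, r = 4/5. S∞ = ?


S∞ = a₁/(1-r) = 33/(1 - 4/5)
= 33/(1/5)
= 165

S∞ = 165


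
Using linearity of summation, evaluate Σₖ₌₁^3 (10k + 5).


Σ(10k+5) = 10·Σk + 5·n
= 10·6 + 5·3
= 60 + 15 = 75

Σ = 75


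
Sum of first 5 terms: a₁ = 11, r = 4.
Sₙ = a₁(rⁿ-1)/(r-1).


Sₙ = 11×(4^5 - 1)/(4 - 1)
= 11×(1024 - 1)/3
= 11×1023/3
= 3751

S_5 = 3751


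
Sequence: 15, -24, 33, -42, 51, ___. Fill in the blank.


Pattern: alternating sign, magnitude arithmetic (d=9)
Terms: 15, -24, 33, -42, 51
Next term = -60

Next term = -60


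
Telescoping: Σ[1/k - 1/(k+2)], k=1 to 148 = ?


Telescoping with gap 2: two head and two tail terms survive.
= (1 + 1/2) - (1/149 + 1/150)
= 3/2 - 1/149 - 1/150 = 16613/11175

Sum = 16613/11175


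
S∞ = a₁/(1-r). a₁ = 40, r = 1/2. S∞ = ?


S∞ = a₁/(1-r) = 40/(1 - 1/2)
= 40/(1/2)
= 80

S∞ = 80


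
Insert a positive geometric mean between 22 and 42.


GM = √(22×42) = √924 = 30.3974

GM = 30.3974


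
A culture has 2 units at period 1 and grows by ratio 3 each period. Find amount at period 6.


aₙ = a₁·r^(n-1)
= 2×3^5
= 2×243
= 486

a_6 = 486


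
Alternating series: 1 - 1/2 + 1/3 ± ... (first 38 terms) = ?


S = 1 - 1/2 + 1/3 - 1/4 + 1/5 - 1/6 + 1/7 - 1/8 ± ...
= 0.6802
(Full series converges to +ln(2) ≈ +0.6931)

S_38 = 0.6802


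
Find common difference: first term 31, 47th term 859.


d = (aₙ - a₁)/(n-1)
= (859 - 31)/(47-1)
= 828/46 = 18

d = 18


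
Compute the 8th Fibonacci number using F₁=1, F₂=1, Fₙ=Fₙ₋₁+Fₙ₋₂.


Fibonacci sequence: 1, 1, 2, 3, 5, 8, 13, 21
F(8) = 21

F(8) = 21


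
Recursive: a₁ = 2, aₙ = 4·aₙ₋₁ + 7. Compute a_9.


Computing step by step:
a_1 = 2
a_2 = 15
a_3 = 67
a_4 = 275
a_5 = 1107
a_6 = 4435
a_7 = 17747
a_8 = 70995
a_9 = 283987


a_9 = 283987


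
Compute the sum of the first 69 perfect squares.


n = 69
n(n+1)(2n+1)/6 = 69×70×139/6
= 671370/6 = 111895

Σk² = 111895


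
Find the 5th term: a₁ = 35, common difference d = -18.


aₙ = a₁ + (n-1)d
= 35 + (5-1)×-18
= 35 - 72
= -37

a_5 = -37


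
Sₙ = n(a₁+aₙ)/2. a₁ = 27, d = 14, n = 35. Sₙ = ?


aₙ = 27 + (35-1)×14 = 503
Sₙ = n(a₁+aₙ)/2 = 35×(27+503)/2
= 35×530/2 = 9275

S_35 = 9275


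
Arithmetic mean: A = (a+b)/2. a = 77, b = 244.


AM = (77 + 244)/2 = 321/2 = 160.5

AM = 160.5


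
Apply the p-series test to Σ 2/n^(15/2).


p-series test: Σ c/n^p converges if p > 1, diverges if p ≤ 1 (constant c > 0 doesn't affect convergence).
p = 15/2
15/2 > 1 → CONVERGES

Converges (p = 15/2 > 1)


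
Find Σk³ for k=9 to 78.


Σₖ₌9^78 k³ = [78·79/2]² − [8·9/2]²
= 9492561 − 1296 = 9491265

Σk³ = 9491265


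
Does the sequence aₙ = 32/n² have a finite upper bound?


a₁ = 32, a₂ = 32/4, a₃ = 32/9, ...
0 < aₙ ≤ 32 for all n ≥ 1
The sequence IS bounded

Bounded (0 < aₙ ≤ 32)


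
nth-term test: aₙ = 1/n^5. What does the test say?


lim(n→∞) 1/n^5 = 0
lim aₙ = 0 → nth-term test is INCONCLUSIVE
(Need other tests; this is actually a convergent p-series with p=5 > 1)

Inconclusive (lim aₙ = 0; need another test)


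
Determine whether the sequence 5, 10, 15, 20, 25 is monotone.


Differences: 5, 5, 5, 5
All differences > 0 → strictly INCREASING

Monotonically increasing


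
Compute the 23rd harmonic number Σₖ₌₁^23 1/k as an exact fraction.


H_23 = 1/1 + 1/2 + 1/3 + ... + 1/23
= 444316699/118982864
≈ 3.7343

H_23 = 444316699/118982864 ≈ 3.7343


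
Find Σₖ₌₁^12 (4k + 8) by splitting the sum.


Σ(4k+8) = 4·Σk + 8·n
= 4·78 + 8·12
= 312 + 96 = 408

Σ = 408


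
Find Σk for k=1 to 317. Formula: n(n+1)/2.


n(n+1)/2 = 317×318/2 = 100806/2 = 50403

Σk = 50403


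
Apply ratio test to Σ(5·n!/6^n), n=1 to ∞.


aₙ = 5·n!/6^n
a_{n+1}/aₙ = (n+1)!/6^(n+1) × 6^n/n!  (constant 5 cancels)
= (n+1)/6
L = lim(n→∞) (n+1)/6 = ∞
L > 1 → series DIVERGES

Diverges (ratio test: L = ∞ > 1)


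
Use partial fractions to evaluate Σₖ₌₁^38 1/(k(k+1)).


1/(k(k+1)) = 1/k - 1/(k+1) (partial fractions)
Telescoping: Σ = 1 - 1/39 = 38/39

Sum = 38/39


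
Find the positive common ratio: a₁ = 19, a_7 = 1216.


r^(n-1) = aₙ/a₁
r^6 = 1216/19 = 64
r = 64^(1/6)
= ±2; taking r > 0 gives r = 2

r = 2


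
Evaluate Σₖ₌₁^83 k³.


n(n+1)/2 = 83×84/2 = 3486
Σk³ = 3486² = 12152196

Σk³ = 12152196


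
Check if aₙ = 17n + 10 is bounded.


aₙ = 17n + 10 → as n→∞, aₙ→∞
No finite upper bound exists
The sequence is UNBOUNDED

Unbounded (aₙ → ∞ as n → ∞)


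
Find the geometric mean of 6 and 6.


GM = √(6×6) = √36 = 6

GM = 6


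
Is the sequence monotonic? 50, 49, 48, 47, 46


Differences: -1, -1, -1, -1
All differences < 0 → strictly DECREASING

Monotonically decreasing


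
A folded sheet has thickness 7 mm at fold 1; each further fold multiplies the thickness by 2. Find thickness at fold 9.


aₙ = a₁·r^(n-1)
= 7×2^8
= 7×256
= 1792

a_9 = 1792


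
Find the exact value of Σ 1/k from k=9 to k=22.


Σₖ₌9^22 1/k = 1/9 + 1/10 + 1/11 + ... + 1/22
= 25166327/25865840
≈ 0.973

Sum = 25166327/25865840 ≈ 0.973
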